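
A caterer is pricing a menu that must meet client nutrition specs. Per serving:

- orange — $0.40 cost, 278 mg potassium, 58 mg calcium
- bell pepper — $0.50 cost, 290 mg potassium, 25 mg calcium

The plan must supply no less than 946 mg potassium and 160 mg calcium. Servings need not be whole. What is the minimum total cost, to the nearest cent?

$1.36

Check every corner: each single food scaled to meet both minima, and each pair solved so both constraints bind.
orange only: max(946/278, 160/58) = 3.403 servings → $1.36.
bell pepper only: max(946/290, 160/25) = 6.4 servings → $3.20.
orange + bell pepper with both tight: 2.305 servings and 1.052 servings → $1.45.
The minimum over all feasible corners is $1.36.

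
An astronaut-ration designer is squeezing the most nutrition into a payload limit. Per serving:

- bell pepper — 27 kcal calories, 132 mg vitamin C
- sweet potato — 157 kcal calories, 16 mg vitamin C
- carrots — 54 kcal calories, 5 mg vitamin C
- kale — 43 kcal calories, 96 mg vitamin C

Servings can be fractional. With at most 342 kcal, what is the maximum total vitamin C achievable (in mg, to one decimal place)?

1672.0 mg

Vitamin C per kcal: bell pepper 4.889, kale 2.233, sweet potato 0.1019, carrots 0.09259.
With no serving limits, spend the whole calories allowance on bell pepper: 342 kcal / 27 kcal × 132 mg = 1672.0 mg.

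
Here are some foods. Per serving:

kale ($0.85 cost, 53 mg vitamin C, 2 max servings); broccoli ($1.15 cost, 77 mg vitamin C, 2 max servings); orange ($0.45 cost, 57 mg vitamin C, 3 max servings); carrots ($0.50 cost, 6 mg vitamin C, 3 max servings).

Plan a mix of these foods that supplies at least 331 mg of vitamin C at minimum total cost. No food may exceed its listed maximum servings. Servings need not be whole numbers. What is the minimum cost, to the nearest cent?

Cost per mg of vitamin C: orange $0.0079, broccoli $0.0149, kale $0.0160, carrots $0.0833.
Take 3 servings of orange: +171.0 mg vitamin C for $1.35 (total $1.35, still need 160.0 mg).
Take 2 servings of broccoli: +154.0 mg vitamin C for $2.30 (total $3.65, still need 6.0 mg).
Take 0.1132 servings of kale: +6.0 mg vitamin C for $0.10 (total $3.75, still need 0.0 mg).
Greedy by cheapest-per-mg is optimal for a single linear constraint, so the minimum cost is $3.75.

$3.75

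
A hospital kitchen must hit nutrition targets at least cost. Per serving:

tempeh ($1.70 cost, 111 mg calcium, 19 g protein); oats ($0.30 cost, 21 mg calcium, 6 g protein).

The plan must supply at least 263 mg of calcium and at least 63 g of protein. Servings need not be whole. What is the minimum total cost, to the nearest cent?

Minimising a linear cost over {calcium ≥ 263, protein ≥ 63, servings ≥ 0} — the optimum is at a vertex, using one or two foods.
tempeh only: max(263/111, 63/19) = 3.316 servings → $5.64.
oats only: max(263/21, 63/6) = 12.52 servings → $3.76.
tempeh + oats with both tight: 0.9551 servings and 7.476 servings → $3.87.
Cheapest feasible corner: $3.76.

$3.76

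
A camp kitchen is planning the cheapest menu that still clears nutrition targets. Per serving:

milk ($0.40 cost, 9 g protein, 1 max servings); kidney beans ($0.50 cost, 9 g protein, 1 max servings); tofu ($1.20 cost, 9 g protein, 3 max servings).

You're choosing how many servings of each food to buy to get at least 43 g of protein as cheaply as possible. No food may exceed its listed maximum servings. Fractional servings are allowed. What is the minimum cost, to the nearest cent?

$4.23

Cost per g of protein: milk $0.0444, kidney beans $0.0556, tofu $0.1333.
Take 1 serving of milk: +9.0 g protein for $0.40 (total $0.40, still need 34.0 g).
Take 1 serving of kidney beans: +9.0 g protein for $0.50 (total $0.90, still need 25.0 g).
Take 2.778 servings of tofu: +25.0 g protein for $3.33 (total $4.23, still need 0.0 g).
Greedy by cheapest-per-g is optimal for a single linear constraint, so the minimum cost is $4.23.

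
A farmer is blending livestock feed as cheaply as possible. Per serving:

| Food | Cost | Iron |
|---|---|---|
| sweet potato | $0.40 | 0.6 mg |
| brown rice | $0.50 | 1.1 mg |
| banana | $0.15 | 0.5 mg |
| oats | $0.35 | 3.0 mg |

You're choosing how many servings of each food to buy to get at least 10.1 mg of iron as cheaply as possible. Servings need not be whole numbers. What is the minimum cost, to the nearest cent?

Cost per mg of iron: oats $0.1167, banana $0.3000, brown rice $0.4545, sweet potato $0.6667.
With no serving limits, use only oats: 10.1 mg / 3.0 mg = 3.367 servings × $0.35 = $1.18.

$1.18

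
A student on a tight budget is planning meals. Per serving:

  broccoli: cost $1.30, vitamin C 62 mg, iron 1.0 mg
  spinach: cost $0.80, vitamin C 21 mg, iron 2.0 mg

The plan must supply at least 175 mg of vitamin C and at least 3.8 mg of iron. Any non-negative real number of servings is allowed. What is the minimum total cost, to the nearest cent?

With two linear requirements the optimum uses one or two foods; enumerate the corners.
broccoli only: max(175/62, 3.8/1.0) = 3.8 servings → $4.94.
spinach only: max(175/21, 3.8/2.0) = 8.333 servings → $6.67.
broccoli + spinach with both tight: 2.623 servings and 0.5883 servings → $3.88.
The minimum over all feasible corners is $3.88.

$3.88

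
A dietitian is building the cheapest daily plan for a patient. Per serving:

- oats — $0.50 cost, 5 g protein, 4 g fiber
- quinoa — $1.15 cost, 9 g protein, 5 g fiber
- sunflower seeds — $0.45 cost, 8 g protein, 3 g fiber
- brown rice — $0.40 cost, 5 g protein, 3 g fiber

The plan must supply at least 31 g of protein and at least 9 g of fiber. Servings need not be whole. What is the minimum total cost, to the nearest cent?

An LP optimum is at a vertex; with two nutrient constraints at most two foods are used. Check each candidate.
oats only: max(31/5, 9/4) = 6.2 servings → $3.10.
quinoa only: max(31/9, 9/5) = 3.444 servings → $3.96.
sunflower seeds only: max(31/8, 9/3) = 3.875 servings → $1.74.
brown rice only: max(31/5, 9/3) = 6.2 servings → $2.48.
oats + quinoa with both targets exact would need a negative amount; discard.
oats + sunflower seeds: the both-tight solution has a negative serving — not a feasible corner.
oats + brown rice: intersection lies outside the first quadrant.
quinoa + sunflower seeds with both targets exact would need a negative amount; discard.
quinoa + brown rice: intersection lies outside the first quadrant.
sunflower seeds + brown rice: the both-tight solution has a negative serving — not a feasible corner.
Cheapest feasible corner: $1.74.

$1.74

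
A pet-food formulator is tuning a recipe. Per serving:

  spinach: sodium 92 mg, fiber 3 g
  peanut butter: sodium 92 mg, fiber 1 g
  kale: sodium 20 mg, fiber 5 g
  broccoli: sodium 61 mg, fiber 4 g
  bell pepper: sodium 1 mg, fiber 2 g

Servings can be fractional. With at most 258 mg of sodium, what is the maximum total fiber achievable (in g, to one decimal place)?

516.0 g

Fiber per mg sodium: bell pepper 2, kale 0.25, broccoli 0.06557, spinach 0.03261, peanut butter 0.01087.
With no serving limits, spend the whole sodium allowance on bell pepper: 258 mg / 1 mg × 2 g = 516.0 g.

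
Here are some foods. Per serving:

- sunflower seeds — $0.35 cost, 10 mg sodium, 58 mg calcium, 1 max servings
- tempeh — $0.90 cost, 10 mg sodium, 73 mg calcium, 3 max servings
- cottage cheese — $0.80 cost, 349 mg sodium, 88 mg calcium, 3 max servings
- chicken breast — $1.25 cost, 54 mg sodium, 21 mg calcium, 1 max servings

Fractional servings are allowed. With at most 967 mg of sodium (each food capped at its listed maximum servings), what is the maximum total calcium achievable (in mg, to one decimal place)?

518.1 mg

Calcium per mg sodium: tempeh 7.3, sunflower seeds 5.8, chicken breast 0.3889, cottage cheese 0.2521.
Take 3 servings of tempeh: uses 30 mg sodium, +219.0 mg calcium (running total 219.0 mg).
Take 1 serving of sunflower seeds: uses 10 mg sodium, +58.0 mg calcium (running total 277.0 mg).
Take 1 serving of chicken breast: uses 54 mg sodium, +21.0 mg calcium (running total 298.0 mg).
Take 2.501 servings of cottage cheese: uses 873 mg sodium, +220.1 mg calcium (running total 518.1 mg).
Greedy by best ratio exhausts the sodium allowance optimally: 518.1 mg.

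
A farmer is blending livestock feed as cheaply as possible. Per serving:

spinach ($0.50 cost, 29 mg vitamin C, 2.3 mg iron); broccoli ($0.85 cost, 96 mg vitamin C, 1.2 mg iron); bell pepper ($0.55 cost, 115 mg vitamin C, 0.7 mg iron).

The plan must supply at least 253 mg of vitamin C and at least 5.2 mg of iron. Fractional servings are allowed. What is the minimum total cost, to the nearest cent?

$1.83

spinach only: max(253/29, 5.2/2.3) = 8.724 servings → $4.36.
broccoli only: max(253/96, 5.2/1.2) = 4.333 servings → $3.68.
bell pepper only: max(253/115, 5.2/0.7) = 7.429 servings → $4.09.
spinach + broccoli with both tight: 1.052 servings and 2.318 servings → $2.50.
spinach + bell pepper with both tight: 1.724 servings and 1.765 servings → $1.83.
broccoli + bell pepper with both targets exact would need a negative amount; discard.
The minimum over all feasible corners is $1.83.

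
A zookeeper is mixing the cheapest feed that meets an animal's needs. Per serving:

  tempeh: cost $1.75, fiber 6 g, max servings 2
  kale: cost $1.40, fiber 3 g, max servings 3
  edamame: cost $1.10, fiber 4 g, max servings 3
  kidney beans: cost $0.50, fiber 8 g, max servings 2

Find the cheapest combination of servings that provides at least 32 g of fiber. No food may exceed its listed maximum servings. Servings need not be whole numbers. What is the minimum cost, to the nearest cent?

Cost per g of fiber: kidney beans $0.0625, edamame $0.2750, tempeh $0.2917, kale $0.4667.
Take 2 servings of kidney beans: +16.0 g fiber for $1.00 (total $1.00, still need 16.0 g).
Take 3 servings of edamame: +12.0 g fiber for $3.30 (total $4.30, still need 4.0 g).
Take 0.6667 servings of tempeh: +4.0 g fiber for $1.17 (total $5.47, still need 0.0 g).
Greedy by cheapest-per-g is optimal for a single linear constraint, so the minimum cost is $5.47.

$5.47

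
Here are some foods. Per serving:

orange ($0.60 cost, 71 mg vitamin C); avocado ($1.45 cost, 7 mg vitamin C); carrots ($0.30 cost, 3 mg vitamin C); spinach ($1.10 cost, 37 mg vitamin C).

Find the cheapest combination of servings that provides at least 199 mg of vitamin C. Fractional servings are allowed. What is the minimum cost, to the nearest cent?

Cost per mg of vitamin C: orange $0.0085, spinach $0.0297, carrots $0.1000, avocado $0.2071.
With no serving limits, use only orange: 199 mg / 71 mg = 2.803 servings × $0.60 = $1.68.

$1.68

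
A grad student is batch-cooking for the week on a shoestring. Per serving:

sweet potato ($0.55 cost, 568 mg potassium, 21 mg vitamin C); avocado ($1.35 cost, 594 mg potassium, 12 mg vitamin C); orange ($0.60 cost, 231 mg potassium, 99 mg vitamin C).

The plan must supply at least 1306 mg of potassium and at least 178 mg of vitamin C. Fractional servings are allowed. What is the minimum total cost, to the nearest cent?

Two binding constraints pin down two serving amounts, so the optimal mix uses at most two foods. The candidates are each food alone (scaled to the tighter of potassium/vitamin C) and each pair with both constraints tight.
sweet potato only: max(1306/568, 178/21) = 8.476 servings → $4.66.
avocado only: max(1306/594, 178/12) = 14.83 servings → $20.02.
orange only: max(1306/231, 178/99) = 5.654 servings → $3.39.
sweet potato + avocado: the both-tight solution has a negative serving — not a feasible corner.
sweet potato + orange with both tight: 1.716 servings and 1.434 servings → $1.80.
avocado + orange with both tight: 1.574 servings and 1.607 servings → $3.09.
The minimum over all feasible corners is $1.80.

$1.80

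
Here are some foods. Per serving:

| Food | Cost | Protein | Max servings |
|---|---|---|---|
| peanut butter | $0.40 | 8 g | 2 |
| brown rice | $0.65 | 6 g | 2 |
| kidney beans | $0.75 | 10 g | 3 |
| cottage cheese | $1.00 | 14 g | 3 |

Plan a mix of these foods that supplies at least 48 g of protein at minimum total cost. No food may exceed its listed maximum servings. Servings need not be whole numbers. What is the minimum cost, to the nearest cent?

$3.09

Cost per g of protein: peanut butter $0.0500, cottage cheese $0.0714, kidney beans $0.0750, brown rice $0.1083.
Take 2 servings of peanut butter: +16.0 g protein for $0.80 (total $0.80, still need 32.0 g).
Take 2.286 servings of cottage cheese: +32.0 g protein for $2.29 (total $3.09, still need 0.0 g).
Filling from the cheapest source first is optimal under one linear minimum: $3.09.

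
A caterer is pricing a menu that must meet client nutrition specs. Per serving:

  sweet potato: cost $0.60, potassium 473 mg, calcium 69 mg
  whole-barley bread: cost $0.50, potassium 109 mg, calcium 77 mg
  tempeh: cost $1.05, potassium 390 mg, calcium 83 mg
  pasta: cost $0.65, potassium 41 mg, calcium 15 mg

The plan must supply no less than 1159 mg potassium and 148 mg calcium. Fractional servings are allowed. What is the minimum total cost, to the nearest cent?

An LP optimum is at a vertex; with two nutrient constraints at most two foods are used. Check each candidate.
sweet potato only: max(1159/473, 148/69) = 2.45 servings → $1.47.
whole-barley bread only: max(1159/109, 148/77) = 10.63 servings → $5.32.
tempeh only: max(1159/390, 148/83) = 2.972 servings → $3.12.
pasta only: max(1159/41, 148/15) = 28.27 servings → $18.37.
sweet potato + whole-barley bread with both targets exact would need a negative amount; discard.
sweet potato + tempeh with both targets exact would need a negative amount; discard.
sweet potato + pasta: intersection lies outside the first quadrant.
whole-barley bread + tempeh: intersection lies outside the first quadrant.
whole-barley bread + pasta: intersection lies outside the first quadrant.
tempeh + pasta: the both-tight solution has a negative serving — not a feasible corner.
Cheapest feasible corner: $1.47.

$1.47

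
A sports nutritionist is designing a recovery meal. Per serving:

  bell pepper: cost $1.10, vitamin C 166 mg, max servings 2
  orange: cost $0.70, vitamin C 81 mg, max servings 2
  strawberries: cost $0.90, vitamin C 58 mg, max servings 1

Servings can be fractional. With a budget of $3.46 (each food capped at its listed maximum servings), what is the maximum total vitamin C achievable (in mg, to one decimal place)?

477.8 mg

Vitamin C per dollar: bell pepper 150.9, orange 115.7, strawberries 64.44.
Take 2 servings of bell pepper: spends $2.20, +332.0 mg vitamin C (running total 332.0 mg).
Take 1.8 servings of orange: spends $1.26, +145.8 mg vitamin C (running total 477.8 mg).
Greedy by best ratio exhausts the cost allowance optimally: 477.8 mg.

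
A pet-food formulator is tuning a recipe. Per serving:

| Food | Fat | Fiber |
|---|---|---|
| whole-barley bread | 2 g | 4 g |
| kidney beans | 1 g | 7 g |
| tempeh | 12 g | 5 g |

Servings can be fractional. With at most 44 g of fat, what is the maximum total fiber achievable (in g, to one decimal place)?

Fiber per g fat: kidney beans 7, whole-barley bread 2, tempeh 0.4167.
With no serving limits, spend the whole fat allowance on kidney beans: 44 g / 1 g × 7 g = 308.0 g.

308.0 g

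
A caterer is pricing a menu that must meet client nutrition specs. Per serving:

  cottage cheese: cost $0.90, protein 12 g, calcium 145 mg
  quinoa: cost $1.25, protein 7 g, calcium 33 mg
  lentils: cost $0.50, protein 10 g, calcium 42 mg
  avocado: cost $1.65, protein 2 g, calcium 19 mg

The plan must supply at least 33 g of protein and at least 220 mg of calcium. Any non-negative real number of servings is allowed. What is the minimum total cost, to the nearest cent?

At the optimum either one food covers both requirements or two foods hit both targets exactly; no other combination can be cheaper.
cottage cheese only: max(33/12, 220/145) = 2.75 servings → $2.48.
quinoa only: max(33/7, 220/33) = 6.667 servings → $8.33.
lentils only: max(33/10, 220/42) = 5.238 servings → $2.62.
avocado only: max(33/2, 220/19) = 16.5 servings → $27.23.
cottage cheese + quinoa with both tight: 0.7286 servings and 3.465 servings → $4.99.
cottage cheese + lentils with both tight: 0.8605 servings and 2.267 servings → $1.91.
cottage cheese + avocado with both targets exact would need a negative amount; discard.
quinoa + lentils with both targets exact would need a negative amount; discard.
quinoa + avocado with both tight: 2.791 servings and 6.731 servings → $14.60.
lentils + avocado with both tight: 1.764 servings and 7.679 servings → $13.55.
Cheapest feasible corner: $1.91.

$1.91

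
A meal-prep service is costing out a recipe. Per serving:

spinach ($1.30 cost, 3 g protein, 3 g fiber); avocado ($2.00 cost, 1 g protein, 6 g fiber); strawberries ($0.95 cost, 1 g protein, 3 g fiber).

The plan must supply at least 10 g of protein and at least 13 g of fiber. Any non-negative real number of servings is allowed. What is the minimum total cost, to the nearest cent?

An LP optimum is at a vertex; with two nutrient constraints at most two foods are used. Check each candidate.
spinach only: max(10/3, 13/3) = 4.333 servings → $5.63.
avocado only: max(10/1, 13/6) = 10 servings → $20.00.
strawberries only: max(10/1, 13/3) = 10 servings → $9.50.
spinach + avocado with both tight: 3.133 servings and 0.6 servings → $5.27.
spinach + strawberries with both tight: 2.833 servings and 1.5 servings → $5.11.
avocado + strawberries: the both-tight solution has a negative serving — not a feasible corner.
The minimum over all feasible corners is $5.11.

$5.11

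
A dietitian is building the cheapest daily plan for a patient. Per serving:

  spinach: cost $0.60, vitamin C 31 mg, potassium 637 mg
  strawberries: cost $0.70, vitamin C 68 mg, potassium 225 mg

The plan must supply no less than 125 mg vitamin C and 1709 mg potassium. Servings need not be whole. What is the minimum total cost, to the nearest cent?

Minimising a linear cost over {vitamin C ≥ 125, potassium ≥ 1709, servings ≥ 0} — the optimum is at a vertex, using one or two foods.
spinach only: max(125/31, 1709/637) = 4.032 servings → $2.42.
strawberries only: max(125/68, 1709/225) = 7.596 servings → $5.32.
spinach + strawberries with both tight: 2.424 servings and 0.7332 servings → $1.97.
So the least-cost plan costs $1.97.

$1.97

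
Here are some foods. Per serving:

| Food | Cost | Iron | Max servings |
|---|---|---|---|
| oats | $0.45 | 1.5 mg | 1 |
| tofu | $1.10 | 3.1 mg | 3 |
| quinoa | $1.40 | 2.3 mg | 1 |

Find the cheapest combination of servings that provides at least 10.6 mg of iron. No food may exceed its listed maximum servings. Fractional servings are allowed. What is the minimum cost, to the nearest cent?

Cost per mg of iron: oats $0.3000, tofu $0.3548, quinoa $0.6087.
Take 1 serving of oats: +1.5 mg iron for $0.45 (total $0.45, still need 9.1 mg).
Take 2.935 servings of tofu: +9.1 mg iron for $3.23 (total $3.68, still need 0.0 mg).
Filling from the cheapest source first is optimal under one linear minimum: $3.68.

$3.68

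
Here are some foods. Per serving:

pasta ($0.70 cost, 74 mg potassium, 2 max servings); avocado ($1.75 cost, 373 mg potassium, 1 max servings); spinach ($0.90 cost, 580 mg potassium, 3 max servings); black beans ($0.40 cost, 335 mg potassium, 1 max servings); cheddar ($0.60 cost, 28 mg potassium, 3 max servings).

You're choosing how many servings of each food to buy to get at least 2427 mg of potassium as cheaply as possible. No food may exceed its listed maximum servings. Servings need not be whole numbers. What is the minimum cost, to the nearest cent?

$4.75

Cost per mg of potassium: black beans $0.0012, spinach $0.0016, avocado $0.0047, pasta $0.0095, cheddar $0.0214.
Take 1 serving of black beans: +335.0 mg potassium for $0.40 (total $0.40, still need 2092.0 mg).
Take 3 servings of spinach: +1740.0 mg potassium for $2.70 (total $3.10, still need 352.0 mg).
Take 0.9437 servings of avocado: +352.0 mg potassium for $1.65 (total $4.75, still need 0.0 mg).
Greedy by cheapest-per-mg is optimal for a single linear constraint, so the minimum cost is $4.75.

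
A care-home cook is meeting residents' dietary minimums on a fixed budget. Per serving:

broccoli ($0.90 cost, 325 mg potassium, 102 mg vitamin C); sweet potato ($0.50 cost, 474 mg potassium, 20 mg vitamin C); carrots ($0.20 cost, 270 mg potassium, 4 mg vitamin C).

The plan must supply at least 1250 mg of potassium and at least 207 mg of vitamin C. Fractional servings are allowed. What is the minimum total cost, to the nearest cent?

The cheapest plan sits at a corner of the feasible region — with two constraints it uses at most two foods.
broccoli only: max(1250/325, 207/102) = 3.846 servings → $3.46.
sweet potato only: max(1250/474, 207/20) = 10.35 servings → $5.17.
carrots only: max(1250/270, 207/4) = 51.75 servings → $10.35.
broccoli + sweet potato with both tight: 1.747 servings and 1.439 servings → $2.29.
broccoli + carrots with both tight: 1.939 servings and 2.295 servings → $2.20.
sweet potato + carrots: the both-tight solution has a negative serving — not a feasible corner.
Cheapest feasible corner: $2.20.

$2.20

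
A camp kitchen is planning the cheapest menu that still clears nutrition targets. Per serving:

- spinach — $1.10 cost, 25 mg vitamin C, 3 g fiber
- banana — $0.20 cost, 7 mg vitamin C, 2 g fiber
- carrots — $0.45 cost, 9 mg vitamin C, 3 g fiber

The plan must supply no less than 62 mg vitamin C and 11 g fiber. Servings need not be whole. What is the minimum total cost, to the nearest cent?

Check every corner: each single food scaled to meet both minima, and each pair solved so both constraints bind.
spinach only: max(62/25, 11/3) = 3.667 servings → $4.03.
banana only: max(62/7, 11/2) = 8.857 servings → $1.77.
carrots only: max(62/9, 11/3) = 6.889 servings → $3.10.
spinach + banana with both tight: 1.621 servings and 3.069 servings → $2.40.
spinach + carrots with both tight: 1.812 servings and 1.854 servings → $2.83.
banana + carrots: the both-tight solution has a negative serving — not a feasible corner.
The minimum over all feasible corners is $1.77.

$1.77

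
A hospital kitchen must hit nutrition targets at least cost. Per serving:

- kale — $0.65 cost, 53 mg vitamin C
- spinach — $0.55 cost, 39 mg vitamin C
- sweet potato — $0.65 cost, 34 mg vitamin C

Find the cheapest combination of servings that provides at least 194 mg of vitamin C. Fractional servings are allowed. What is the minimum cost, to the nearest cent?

Cost per mg of vitamin C: kale $0.0123, spinach $0.0141, sweet potato $0.0191.
With no serving limits, use only kale: 194 mg / 53 mg = 3.66 servings × $0.65 = $2.38.

$2.38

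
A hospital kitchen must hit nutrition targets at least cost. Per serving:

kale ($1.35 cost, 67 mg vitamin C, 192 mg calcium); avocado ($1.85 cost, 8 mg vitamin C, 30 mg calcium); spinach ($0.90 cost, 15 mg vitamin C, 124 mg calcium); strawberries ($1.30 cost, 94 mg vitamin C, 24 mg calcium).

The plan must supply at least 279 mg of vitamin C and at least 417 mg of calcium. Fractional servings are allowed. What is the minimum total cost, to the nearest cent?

$4.70

Check every corner: each single food scaled to meet both minima, and each pair solved so both constraints bind.
kale only: max(279/67, 417/192) = 4.164 servings → $5.62.
avocado only: max(279/8, 417/30) = 34.88 servings → $64.52.
spinach only: max(279/15, 417/124) = 18.6 servings → $16.74.
strawberries only: max(279/94, 417/24) = 17.38 servings → $22.59.
kale + avocado: the both-tight solution has a negative serving — not a feasible corner.
kale + spinach with both targets exact would need a negative amount; discard.
kale + strawberries with both tight: 1.977 servings and 1.559 servings → $4.70.
avocado + spinach: intersection lies outside the first quadrant.
avocado + strawberries with both tight: 12.37 servings and 1.916 servings → $25.37.
spinach + strawberries with both tight: 2.877 servings and 2.509 servings → $5.85.
Cheapest feasible corner: $4.70.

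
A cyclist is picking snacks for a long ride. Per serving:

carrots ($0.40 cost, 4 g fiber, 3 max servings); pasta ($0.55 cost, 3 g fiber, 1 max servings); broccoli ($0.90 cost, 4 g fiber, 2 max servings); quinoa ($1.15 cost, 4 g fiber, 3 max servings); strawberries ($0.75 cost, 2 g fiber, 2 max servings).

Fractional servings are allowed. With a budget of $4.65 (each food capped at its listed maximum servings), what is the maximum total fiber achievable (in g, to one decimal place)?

26.8 g

Fiber per dollar: carrots 10, pasta 5.455, broccoli 4.444, quinoa 3.478, strawberries 2.667.
Take 3 servings of carrots: spends $1.20, +12.0 g fiber (running total 12.0 g).
Take 1 serving of pasta: spends $0.55, +3.0 g fiber (running total 15.0 g).
Take 2 servings of broccoli: spends $1.80, +8.0 g fiber (running total 23.0 g).
Take 0.9565 servings of quinoa: spends $1.10, +3.8 g fiber (running total 26.8 g).
Filling greedily by fiber-per-dollar is optimal for one linear limit, giving 26.8 g.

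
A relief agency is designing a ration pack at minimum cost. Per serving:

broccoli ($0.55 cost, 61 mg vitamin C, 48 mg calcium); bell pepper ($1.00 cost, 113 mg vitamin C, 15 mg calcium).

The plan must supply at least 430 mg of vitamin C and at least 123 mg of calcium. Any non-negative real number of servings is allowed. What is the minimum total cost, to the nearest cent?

A basic optimal solution has at most two foods positive. Try each food alone and each pair with both targets met exactly.
broccoli only: max(430/61, 123/48) = 7.049 servings → $3.88.
bell pepper only: max(430/113, 123/15) = 8.2 servings → $8.20.
broccoli + bell pepper with both tight: 1.652 servings and 2.914 servings → $3.82.
So the least-cost plan costs $3.82.

$3.82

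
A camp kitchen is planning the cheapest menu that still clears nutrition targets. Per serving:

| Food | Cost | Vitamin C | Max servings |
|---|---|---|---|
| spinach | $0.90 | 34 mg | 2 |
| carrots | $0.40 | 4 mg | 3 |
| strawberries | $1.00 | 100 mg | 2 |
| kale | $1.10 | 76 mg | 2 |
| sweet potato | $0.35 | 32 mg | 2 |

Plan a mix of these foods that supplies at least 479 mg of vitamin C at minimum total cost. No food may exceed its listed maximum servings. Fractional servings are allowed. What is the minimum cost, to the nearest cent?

$6.57

Cost per mg of vitamin C: strawberries $0.0100, sweet potato $0.0109, kale $0.0145, spinach $0.0265, carrots $0.1000.
Take 2 servings of strawberries: +200.0 mg vitamin C for $2.00 (total $2.00, still need 279.0 mg).
Take 2 servings of sweet potato: +64.0 mg vitamin C for $0.70 (total $2.70, still need 215.0 mg).
Take 2 servings of kale: +152.0 mg vitamin C for $2.20 (total $4.90, still need 63.0 mg).
Take 1.853 servings of spinach: +63.0 mg vitamin C for $1.67 (total $6.57, still need 0.0 mg).
Greedy by cheapest-per-mg is optimal for a single linear constraint, so the minimum cost is $6.57.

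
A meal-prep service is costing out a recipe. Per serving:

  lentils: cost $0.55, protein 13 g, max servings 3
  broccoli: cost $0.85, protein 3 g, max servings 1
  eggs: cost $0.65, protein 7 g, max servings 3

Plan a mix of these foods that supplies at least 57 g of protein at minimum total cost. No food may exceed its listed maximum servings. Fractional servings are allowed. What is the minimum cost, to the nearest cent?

Cost per g of protein: lentils $0.0423, eggs $0.0929, broccoli $0.2833.
Take 3 servings of lentils: +39.0 g protein for $1.65 (total $1.65, still need 18.0 g).
Take 2.571 servings of eggs: +18.0 g protein for $1.67 (total $3.32, still need 0.0 g).
Filling from the cheapest source first is optimal under one linear minimum: $3.32.

$3.32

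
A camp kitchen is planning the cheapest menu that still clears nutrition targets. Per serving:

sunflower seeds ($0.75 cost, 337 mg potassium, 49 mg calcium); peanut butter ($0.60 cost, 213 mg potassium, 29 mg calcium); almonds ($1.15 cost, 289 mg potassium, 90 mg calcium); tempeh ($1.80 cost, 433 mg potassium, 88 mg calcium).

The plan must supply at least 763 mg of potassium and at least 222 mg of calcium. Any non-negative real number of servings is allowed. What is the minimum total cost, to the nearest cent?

sunflower seeds only: max(763/337, 222/49) = 4.531 servings → $3.40.
peanut butter only: max(763/213, 222/29) = 7.655 servings → $4.59.
almonds only: max(763/289, 222/90) = 2.64 servings → $3.04.
tempeh only: max(763/433, 222/88) = 2.523 servings → $4.54.
sunflower seeds + peanut butter: intersection lies outside the first quadrant.
sunflower seeds + almonds with both tight: 0.2791 servings and 2.315 servings → $2.87.
sunflower seeds + tempeh: the both-tight solution has a negative serving — not a feasible corner.
peanut butter + almonds with both tight: 0.4182 servings and 2.332 servings → $2.93.
peanut butter + tempeh: the both-tight solution has a negative serving — not a feasible corner.
almonds + tempeh with both tight: 2.141 servings and 0.3333 servings → $3.06.
Cheapest feasible corner: $2.87.

$2.87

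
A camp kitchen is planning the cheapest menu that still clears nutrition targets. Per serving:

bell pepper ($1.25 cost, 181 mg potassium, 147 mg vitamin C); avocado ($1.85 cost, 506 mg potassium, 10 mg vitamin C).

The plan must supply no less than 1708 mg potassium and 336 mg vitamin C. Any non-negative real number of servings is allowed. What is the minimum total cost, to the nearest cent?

With two linear requirements the optimum uses one or two foods; enumerate the corners.
bell pepper only: max(1708/181, 336/147) = 9.436 servings → $11.80.
avocado only: max(1708/506, 336/10) = 33.6 servings → $62.16.
bell pepper + avocado with both tight: 2.107 servings and 2.622 servings → $7.48.
So the least-cost plan costs $7.48.

$7.48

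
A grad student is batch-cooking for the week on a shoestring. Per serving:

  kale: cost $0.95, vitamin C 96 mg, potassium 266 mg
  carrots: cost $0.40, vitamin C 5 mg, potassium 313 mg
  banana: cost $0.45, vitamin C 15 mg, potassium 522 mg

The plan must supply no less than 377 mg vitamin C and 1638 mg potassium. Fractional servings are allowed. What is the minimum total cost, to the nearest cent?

Minimising a linear cost over {vitamin C ≥ 377, potassium ≥ 1638, servings ≥ 0} — the optimum is at a vertex, using one or two foods.
kale only: max(377/96, 1638/266) = 6.158 servings → $5.85.
carrots only: max(377/5, 1638/313) = 75.4 servings → $30.16.
banana only: max(377/15, 1638/522) = 25.13 servings → $11.31.
kale + carrots with both tight: 3.824 servings and 1.984 servings → $4.43.
kale + banana with both tight: 3.734 servings and 1.235 servings → $4.10.
carrots + banana: the both-tight solution has a negative serving — not a feasible corner.
So the least-cost plan costs $4.10.

$4.10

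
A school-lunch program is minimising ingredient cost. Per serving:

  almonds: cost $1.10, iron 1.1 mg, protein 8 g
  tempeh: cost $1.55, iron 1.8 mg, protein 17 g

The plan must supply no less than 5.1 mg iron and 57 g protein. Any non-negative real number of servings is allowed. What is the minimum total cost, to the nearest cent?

almonds only: max(5.1/1.1, 57/8) = 7.125 servings → $7.84.
tempeh only: max(5.1/1.8, 57/17) = 3.353 servings → $5.20.
almonds + tempeh with both targets exact would need a negative amount; discard.
Cheapest feasible corner: $5.20.

$5.20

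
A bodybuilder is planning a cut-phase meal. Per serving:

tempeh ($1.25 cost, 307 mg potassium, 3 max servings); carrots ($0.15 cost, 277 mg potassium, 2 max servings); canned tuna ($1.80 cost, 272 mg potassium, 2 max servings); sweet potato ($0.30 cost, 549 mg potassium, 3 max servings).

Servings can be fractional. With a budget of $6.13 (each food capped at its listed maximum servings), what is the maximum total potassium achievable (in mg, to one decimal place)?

Potassium per dollar: carrots 1847, sweet potato 1830, tempeh 245.6, canned tuna 151.1.
Take 2 servings of carrots: spends $0.30, +554.0 mg potassium (running total 554.0 mg).
Take 3 servings of sweet potato: spends $0.90, +1647.0 mg potassium (running total 2201.0 mg).
Take 3 servings of tempeh: spends $3.75, +921.0 mg potassium (running total 3122.0 mg).
Take 0.6556 servings of canned tuna: spends $1.18, +178.3 mg potassium (running total 3300.3 mg).
Greedy by best ratio exhausts the cost allowance optimally: 3300.3 mg.

3300.3 mg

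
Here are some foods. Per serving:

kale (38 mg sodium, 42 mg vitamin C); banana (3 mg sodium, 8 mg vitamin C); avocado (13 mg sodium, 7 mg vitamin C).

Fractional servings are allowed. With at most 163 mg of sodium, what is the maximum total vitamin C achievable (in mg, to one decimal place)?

Vitamin C per mg sodium: banana 2.667, kale 1.105, avocado 0.5385.
With no serving limits, spend the whole sodium allowance on banana: 163 mg / 3 mg × 8 mg = 434.7 mg.

434.7 mg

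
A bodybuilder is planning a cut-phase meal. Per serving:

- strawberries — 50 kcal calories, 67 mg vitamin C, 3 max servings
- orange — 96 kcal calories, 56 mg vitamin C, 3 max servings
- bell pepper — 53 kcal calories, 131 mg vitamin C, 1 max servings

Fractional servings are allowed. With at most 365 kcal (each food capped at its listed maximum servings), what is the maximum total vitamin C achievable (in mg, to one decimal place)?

Vitamin C per kcal: bell pepper 2.472, strawberries 1.34, orange 0.5833.
Take 1 serving of bell pepper: uses 53 kcal, +131.0 mg vitamin C (running total 131.0 mg).
Take 3 servings of strawberries: uses 150 kcal, +201.0 mg vitamin C (running total 332.0 mg).
Take 1.688 servings of orange: uses 162 kcal, +94.5 mg vitamin C (running total 426.5 mg).
Greedy by best ratio exhausts the calories allowance optimally: 426.5 mg.

426.5 mg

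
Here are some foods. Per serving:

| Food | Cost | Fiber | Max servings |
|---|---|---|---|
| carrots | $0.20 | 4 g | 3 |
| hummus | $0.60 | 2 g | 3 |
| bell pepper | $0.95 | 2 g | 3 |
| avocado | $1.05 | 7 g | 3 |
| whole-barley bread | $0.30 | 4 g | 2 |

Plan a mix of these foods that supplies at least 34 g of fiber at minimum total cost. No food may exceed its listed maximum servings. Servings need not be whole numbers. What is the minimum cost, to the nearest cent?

$3.30

Cost per g of fiber: carrots $0.0500, whole-barley bread $0.0750, avocado $0.1500, hummus $0.3000, bell pepper $0.4750.
Take 3 servings of carrots: +12.0 g fiber for $0.60 (total $0.60, still need 22.0 g).
Take 2 servings of whole-barley bread: +8.0 g fiber for $0.60 (total $1.20, still need 14.0 g).
Take 2 servings of avocado: +14.0 g fiber for $2.10 (total $3.30, still need 0.0 g).
Greedy by cheapest-per-g is optimal for a single linear constraint, so the minimum cost is $3.30.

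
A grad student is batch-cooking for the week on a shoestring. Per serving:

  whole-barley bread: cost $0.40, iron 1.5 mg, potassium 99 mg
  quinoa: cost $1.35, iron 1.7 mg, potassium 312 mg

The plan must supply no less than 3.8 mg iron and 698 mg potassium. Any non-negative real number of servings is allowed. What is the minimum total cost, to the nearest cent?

whole-barley bread only: max(3.8/1.5, 698/99) = 7.051 servings → $2.82.
quinoa only: max(3.8/1.7, 698/312) = 2.237 servings → $3.02.
whole-barley bread + quinoa with both targets exact would need a negative amount; discard.
So the least-cost plan costs $2.82.

$2.82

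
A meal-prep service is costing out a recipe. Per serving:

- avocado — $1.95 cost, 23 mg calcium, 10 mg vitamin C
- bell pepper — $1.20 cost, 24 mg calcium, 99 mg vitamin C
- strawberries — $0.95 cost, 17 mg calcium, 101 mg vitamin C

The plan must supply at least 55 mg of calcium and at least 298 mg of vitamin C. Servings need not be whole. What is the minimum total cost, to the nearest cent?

For a min-cost LP with two ≥-constraints, a basic feasible solution has at most two positive variables.
avocado only: max(55/23, 298/10) = 29.8 servings → $58.11.
bell pepper only: max(55/24, 298/99) = 3.01 servings → $3.61.
strawberries only: max(55/17, 298/101) = 3.235 servings → $3.07.
avocado + bell pepper: the both-tight solution has a negative serving — not a feasible corner.
avocado + strawberries with both tight: 0.2271 servings and 2.928 servings → $3.22.
bell pepper + strawberries with both tight: 0.6599 servings and 2.304 servings → $2.98.
The minimum over all feasible corners is $2.98.

$2.98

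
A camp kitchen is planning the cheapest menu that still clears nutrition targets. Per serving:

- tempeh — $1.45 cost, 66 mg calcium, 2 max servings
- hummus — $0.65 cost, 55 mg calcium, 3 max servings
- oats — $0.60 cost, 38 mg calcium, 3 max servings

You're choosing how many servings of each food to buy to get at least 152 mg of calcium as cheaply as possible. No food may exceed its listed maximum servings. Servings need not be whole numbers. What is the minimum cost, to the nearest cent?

$1.80

Cost per mg of calcium: hummus $0.0118, oats $0.0158, tempeh $0.0220.
Take 2.764 servings of hummus: +152.0 mg calcium for $1.80 (total $1.80, still need 0.0 mg).
Filling from the cheapest source first is optimal under one linear minimum: $1.80.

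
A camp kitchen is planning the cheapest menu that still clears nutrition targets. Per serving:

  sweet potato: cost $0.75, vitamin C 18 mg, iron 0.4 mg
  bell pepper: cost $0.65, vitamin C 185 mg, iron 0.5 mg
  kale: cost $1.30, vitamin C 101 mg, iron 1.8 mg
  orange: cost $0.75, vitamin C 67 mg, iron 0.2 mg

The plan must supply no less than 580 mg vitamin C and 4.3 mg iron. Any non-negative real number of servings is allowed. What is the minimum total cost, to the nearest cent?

Minimising a linear cost over {vitamin C ≥ 580, iron ≥ 4.3, servings ≥ 0} — the optimum is at a vertex, using one or two foods.
sweet potato only: max(580/18, 4.3/0.4) = 32.22 servings → $24.17.
bell pepper only: max(580/185, 4.3/0.5) = 8.6 servings → $5.59.
kale only: max(580/101, 4.3/1.8) = 5.743 servings → $7.47.
orange only: max(580/67, 4.3/0.2) = 21.5 servings → $16.12.
sweet potato + bell pepper with both tight: 7.777 servings and 2.378 servings → $7.38.
sweet potato + kale: intersection lies outside the first quadrant.
sweet potato + orange with both tight: 7.418 servings and 6.664 servings → $10.56.
bell pepper + kale with both tight: 2.158 servings and 1.789 servings → $3.73.
bell pepper + orange: intersection lies outside the first quadrant.
kale + orange with both tight: 1.714 servings and 6.073 servings → $6.78.
The minimum over all feasible corners is $3.73.

$3.73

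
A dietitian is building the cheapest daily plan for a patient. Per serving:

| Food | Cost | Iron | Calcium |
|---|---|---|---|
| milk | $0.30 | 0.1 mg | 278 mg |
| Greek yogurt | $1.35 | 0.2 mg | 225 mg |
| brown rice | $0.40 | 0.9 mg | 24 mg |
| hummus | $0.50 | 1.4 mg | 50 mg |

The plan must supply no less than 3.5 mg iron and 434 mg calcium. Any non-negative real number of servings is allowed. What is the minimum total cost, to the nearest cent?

$1.55

milk only: max(3.5/0.1, 434/278) = 35 servings → $10.50.
Greek yogurt only: max(3.5/0.2, 434/225) = 17.5 servings → $23.62.
brown rice only: max(3.5/0.9, 434/24) = 18.08 servings → $7.23.
hummus only: max(3.5/1.4, 434/50) = 8.68 servings → $4.34.
milk + Greek yogurt: intersection lies outside the first quadrant.
milk + brown rice with both tight: 1.237 servings and 3.751 servings → $1.87.
milk + hummus with both tight: 1.126 servings and 2.42 servings → $1.55.
Greek yogurt + brown rice with both tight: 1.551 servings and 3.544 servings → $3.51.
Greek yogurt + hummus with both tight: 1.418 servings and 2.297 servings → $3.06.
brown rice + hummus: intersection lies outside the first quadrant.
Cheapest feasible corner: $1.55.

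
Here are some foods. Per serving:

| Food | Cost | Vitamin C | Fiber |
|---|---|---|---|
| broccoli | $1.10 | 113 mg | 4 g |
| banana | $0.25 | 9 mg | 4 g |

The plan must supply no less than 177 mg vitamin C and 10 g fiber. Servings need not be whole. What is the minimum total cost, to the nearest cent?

Check every corner: each single food scaled to meet both minima, and each pair solved so both constraints bind.
broccoli only: max(177/113, 10/4) = 2.5 servings → $2.75.
banana only: max(177/9, 10/4) = 19.67 servings → $4.92.
broccoli + banana with both tight: 1.486 servings and 1.014 servings → $1.89.
So the least-cost plan costs $1.89.

$1.89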